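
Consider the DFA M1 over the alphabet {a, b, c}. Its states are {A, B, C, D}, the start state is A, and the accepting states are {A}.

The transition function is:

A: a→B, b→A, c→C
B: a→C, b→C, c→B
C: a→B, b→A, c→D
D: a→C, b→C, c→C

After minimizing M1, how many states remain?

All states are reachable from the start state.
Start with accepting vs non-accepting: {A} | {B,C,D}.
Refine {B,C,D} on symbol b: members go to different blocks, giving {B,D} and {C}.
On input c, block {B,D} splits into {B} and {D}.
No further refinement is possible. Final partition (4 blocks): {A} | {B} | {C} | {D}.

4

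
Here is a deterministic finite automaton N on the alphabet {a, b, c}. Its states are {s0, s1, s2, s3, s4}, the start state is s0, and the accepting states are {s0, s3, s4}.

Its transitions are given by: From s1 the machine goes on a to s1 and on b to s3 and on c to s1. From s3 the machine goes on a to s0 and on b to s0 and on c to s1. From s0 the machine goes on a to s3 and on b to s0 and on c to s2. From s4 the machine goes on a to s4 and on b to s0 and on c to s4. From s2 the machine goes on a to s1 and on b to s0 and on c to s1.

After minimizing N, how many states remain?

States {s4} cannot be reached from the start state, so discard them.
P0 = {s0,s3} | {s1,s2}.
No further refinement is possible. Final partition (2 blocks): {s0,s3} | {s1,s2}.

2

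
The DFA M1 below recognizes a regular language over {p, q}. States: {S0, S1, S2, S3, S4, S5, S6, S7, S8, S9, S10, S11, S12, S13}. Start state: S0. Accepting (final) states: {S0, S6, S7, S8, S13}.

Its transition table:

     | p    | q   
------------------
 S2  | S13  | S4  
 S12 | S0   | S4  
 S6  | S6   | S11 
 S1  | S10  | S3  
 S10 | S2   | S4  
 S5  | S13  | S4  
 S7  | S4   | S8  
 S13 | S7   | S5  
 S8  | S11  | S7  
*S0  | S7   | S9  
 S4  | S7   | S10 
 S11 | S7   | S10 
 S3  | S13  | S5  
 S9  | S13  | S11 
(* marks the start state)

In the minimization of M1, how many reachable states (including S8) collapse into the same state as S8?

2

First remove the unreachable states {S1,S3,S6,S12}; 10 states remain.
P0 = {S0,S7,S8,S13} | {S2,S4,S5,S9,S10,S11}.
On input p, block {S0,S7,S8,S13} splits into {S0,S13} and {S7,S8}.
On input p, block {S2,S4,S5,S9,S10,S11} splits into {S2,S5,S9} and {S4,S11} and {S10}.
Stable partition: {S0,S13} | {S2,S5,S9} | {S7,S8} | {S4,S11} | {S10} — 5 equivalence classes.
The equivalence class containing S8 is {S7,S8}, of size 2.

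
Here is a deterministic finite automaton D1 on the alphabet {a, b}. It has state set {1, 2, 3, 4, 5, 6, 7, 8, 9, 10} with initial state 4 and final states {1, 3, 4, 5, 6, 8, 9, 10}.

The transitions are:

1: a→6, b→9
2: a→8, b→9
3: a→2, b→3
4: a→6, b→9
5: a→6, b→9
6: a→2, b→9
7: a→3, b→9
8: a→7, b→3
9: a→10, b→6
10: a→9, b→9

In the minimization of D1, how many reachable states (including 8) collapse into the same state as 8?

2

States {1,5} cannot be reached from the start state, so discard them.
P0 = {3,4,6,8,9,10} | {2,7}.
Split {3,4,6,8,9,10} by δ(·,a) → {3,6,8} and {4,9,10}.
Refine {3,6,8} on symbol b: members go to different blocks, giving {3,8} and {6}.
Split {4,9,10} by δ(·,a) → {9,10} and {4}.
Refine {9,10} on symbol b: members go to different blocks, giving {9} and {10}.
Stable partition: {3,8} | {2,7} | {9} | {6} | {4} | {10} — 6 equivalence classes.
State 8 belongs to the block {3,8}, which has 2 states.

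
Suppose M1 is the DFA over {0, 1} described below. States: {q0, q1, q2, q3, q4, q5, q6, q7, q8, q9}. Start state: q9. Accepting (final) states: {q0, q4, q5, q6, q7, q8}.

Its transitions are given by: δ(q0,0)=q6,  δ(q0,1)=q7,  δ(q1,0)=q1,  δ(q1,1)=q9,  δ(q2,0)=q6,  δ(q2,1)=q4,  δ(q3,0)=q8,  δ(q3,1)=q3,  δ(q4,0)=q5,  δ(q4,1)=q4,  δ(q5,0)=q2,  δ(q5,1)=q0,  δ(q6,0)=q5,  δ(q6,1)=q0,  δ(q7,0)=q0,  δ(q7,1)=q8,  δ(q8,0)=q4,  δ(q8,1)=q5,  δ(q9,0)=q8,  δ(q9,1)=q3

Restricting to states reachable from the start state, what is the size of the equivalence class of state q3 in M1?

2

Reachable states from the start: {q0,q2,q3,q4,q5,q6,q7,q8,q9}. Unreachable: {q1} — drop them.
P0 = {q0,q4,q5,q6,q7,q8} | {q2,q3,q9}.
Refine {q0,q4,q5,q6,q7,q8} on symbol 0: members go to different blocks, giving {q0,q4,q6,q7,q8} and {q5}.
On input 0, block {q0,q4,q6,q7,q8} splits into {q0,q7,q8} and {q4,q6}.
Split {q0,q7,q8} by δ(·,0) → {q0,q8} and {q7}.
On input 1, block {q0,q8} splits into {q0} and {q8}.
Refine {q2,q3,q9} on symbol 0: members go to different blocks, giving {q3,q9} and {q2}.
On input 1, block {q4,q6} splits into {q4} and {q6}.
The partition is now stable with 8 blocks: {q0} | {q3,q9} | {q5} | {q4} | {q7} | {q8} | {q2} | {q6}.
The equivalence class containing q3 is {q3,q9}, of size 2.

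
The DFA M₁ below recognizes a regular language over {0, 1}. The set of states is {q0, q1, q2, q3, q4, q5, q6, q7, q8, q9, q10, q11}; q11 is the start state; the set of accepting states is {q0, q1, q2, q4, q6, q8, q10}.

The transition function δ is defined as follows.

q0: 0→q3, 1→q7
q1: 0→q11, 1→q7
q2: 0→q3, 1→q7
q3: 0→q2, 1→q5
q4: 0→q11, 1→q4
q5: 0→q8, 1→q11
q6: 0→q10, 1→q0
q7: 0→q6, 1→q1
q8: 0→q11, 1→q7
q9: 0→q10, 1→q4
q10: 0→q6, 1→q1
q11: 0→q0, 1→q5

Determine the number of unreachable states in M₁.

No path from q11 leads to q4, q9; the other 10 states are all reachable.

2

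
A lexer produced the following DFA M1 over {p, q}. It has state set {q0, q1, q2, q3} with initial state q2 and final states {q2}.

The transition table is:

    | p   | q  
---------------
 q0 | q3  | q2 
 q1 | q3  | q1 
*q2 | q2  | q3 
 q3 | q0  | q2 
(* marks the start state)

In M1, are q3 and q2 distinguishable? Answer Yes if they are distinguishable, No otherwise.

Reachable states from the start: {q0,q2,q3}. Unreachable: {q1} — drop them.
Initial partition by acceptance: {q2} | {q0,q3}.
The partition is now stable with 2 blocks: {q2} | {q0,q3}.
q3 and q2 end up in different blocks, so they are distinguishable. For instance, the string 'ε' is accepted from only q2.

Yes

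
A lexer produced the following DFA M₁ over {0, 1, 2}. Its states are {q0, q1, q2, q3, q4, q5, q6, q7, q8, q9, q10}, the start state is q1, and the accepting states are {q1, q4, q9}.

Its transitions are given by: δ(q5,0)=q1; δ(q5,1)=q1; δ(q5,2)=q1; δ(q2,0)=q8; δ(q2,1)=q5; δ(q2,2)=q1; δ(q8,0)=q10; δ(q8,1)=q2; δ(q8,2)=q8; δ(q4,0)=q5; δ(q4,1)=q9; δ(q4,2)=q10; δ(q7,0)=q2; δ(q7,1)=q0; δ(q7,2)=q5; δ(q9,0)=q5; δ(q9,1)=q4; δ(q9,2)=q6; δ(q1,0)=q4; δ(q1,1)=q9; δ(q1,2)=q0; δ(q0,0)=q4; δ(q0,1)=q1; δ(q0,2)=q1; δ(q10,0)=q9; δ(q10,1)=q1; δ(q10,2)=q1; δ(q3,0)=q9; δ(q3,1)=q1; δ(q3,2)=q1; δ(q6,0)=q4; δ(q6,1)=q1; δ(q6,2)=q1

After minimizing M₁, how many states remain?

First remove the unreachable states {q2,q3,q7,q8}; 7 states remain.
Initial partition by acceptance: {q1,q4,q9} | {q0,q5,q6,q10}.
Refine {q1,q4,q9} on symbol 0: members go to different blocks, giving {q4,q9} and {q1}.
Split {q0,q5,q6,q10} by δ(·,0) → {q0,q6,q10} and {q5}.
The partition is now stable with 4 blocks: {q4,q9} | {q0,q6,q10} | {q1} | {q5}.

4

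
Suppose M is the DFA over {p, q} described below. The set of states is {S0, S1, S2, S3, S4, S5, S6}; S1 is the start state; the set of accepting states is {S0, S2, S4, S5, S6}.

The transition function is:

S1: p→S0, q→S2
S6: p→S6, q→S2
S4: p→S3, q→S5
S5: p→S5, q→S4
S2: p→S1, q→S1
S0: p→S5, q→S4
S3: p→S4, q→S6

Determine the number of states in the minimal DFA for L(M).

6

P0 = {S0,S2,S4,S5,S6} | {S1,S3}.
Split {S0,S2,S4,S5,S6} by δ(·,p) → {S0,S5,S6} and {S2,S4}.
Refine {S1,S3} on symbol p: members go to different blocks, giving {S1} and {S3}.
Split {S2,S4} by δ(·,p) → {S2} and {S4}.
Refine {S0,S5,S6} on symbol q: members go to different blocks, giving {S0,S5} and {S6}.
No further refinement is possible. Final partition (6 blocks): {S0,S5} | {S1} | {S2} | {S3} | {S4} | {S6}.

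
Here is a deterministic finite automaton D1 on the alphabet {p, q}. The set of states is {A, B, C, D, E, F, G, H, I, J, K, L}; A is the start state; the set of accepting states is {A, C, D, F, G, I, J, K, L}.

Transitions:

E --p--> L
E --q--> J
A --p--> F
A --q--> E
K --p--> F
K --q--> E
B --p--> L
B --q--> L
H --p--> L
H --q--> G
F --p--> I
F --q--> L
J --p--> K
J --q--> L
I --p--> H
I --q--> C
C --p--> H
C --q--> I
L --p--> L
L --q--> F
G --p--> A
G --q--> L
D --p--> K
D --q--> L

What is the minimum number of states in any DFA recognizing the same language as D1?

6

First remove the unreachable states {B,D}; 10 states remain.
P0 = {A,C,F,G,I,J,K,L} | {E,H}.
Refine {A,C,F,G,I,J,K,L} on symbol p: members go to different blocks, giving {A,F,G,J,K,L} and {C,I}.
On input p, block {A,F,G,J,K,L} splits into {A,G,J,K,L} and {F}.
Refine {A,G,J,K,L} on symbol p: members go to different blocks, giving {G,J,L} and {A,K}.
Refine {G,J,L} on symbol p: members go to different blocks, giving {G,J} and {L}.
Stable partition: {G,J} | {E,H} | {C,I} | {F} | {A,K} | {L} — 6 equivalence classes.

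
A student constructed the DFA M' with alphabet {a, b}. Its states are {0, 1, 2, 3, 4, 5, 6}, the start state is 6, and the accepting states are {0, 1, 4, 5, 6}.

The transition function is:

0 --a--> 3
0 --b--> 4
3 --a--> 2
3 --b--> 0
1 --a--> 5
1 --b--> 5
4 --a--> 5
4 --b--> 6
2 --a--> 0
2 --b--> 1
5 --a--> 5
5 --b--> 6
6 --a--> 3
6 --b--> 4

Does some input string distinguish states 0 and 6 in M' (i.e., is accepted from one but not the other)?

Every state is reachable, so we keep all 7.
Initial partition by acceptance: {0,1,4,5,6} | {2,3}.
Split {0,1,4,5,6} by δ(·,a) → {1,4,5} and {0,6}.
Split {1,4,5} by δ(·,b) → {4,5} and {1}.
Refine {2,3} on symbol a: members go to different blocks, giving {2} and {3}.
Stable partition: {4,5} | {2} | {0,6} | {1} | {3} — 5 equivalence classes.
0 and 6 lie in the same block of the stable partition, so they are equivalent — no string distinguishes them.

No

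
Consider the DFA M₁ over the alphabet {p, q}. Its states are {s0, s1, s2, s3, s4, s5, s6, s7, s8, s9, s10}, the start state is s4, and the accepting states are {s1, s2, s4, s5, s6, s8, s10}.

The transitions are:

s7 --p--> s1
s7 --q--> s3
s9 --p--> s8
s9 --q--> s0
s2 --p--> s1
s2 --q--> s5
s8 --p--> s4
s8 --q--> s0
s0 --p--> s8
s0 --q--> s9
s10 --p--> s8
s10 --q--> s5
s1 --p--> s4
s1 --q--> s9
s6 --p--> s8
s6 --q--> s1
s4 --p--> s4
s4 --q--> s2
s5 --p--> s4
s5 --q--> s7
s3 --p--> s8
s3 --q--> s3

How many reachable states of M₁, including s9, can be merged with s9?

First remove the unreachable states {s6,s10}; 9 states remain.
Initial partition by acceptance: {s1,s2,s4,s5,s8} | {s0,s3,s7,s9}.
Refine {s1,s2,s4,s5,s8} on symbol q: members go to different blocks, giving {s1,s5,s8} and {s2,s4}.
Split {s2,s4} by δ(·,p) → {s2} and {s4}.
Stable partition: {s1,s5,s8} | {s0,s3,s7,s9} | {s2} | {s4} — 4 equivalence classes.
State s9 belongs to the block {s0,s3,s7,s9}, which has 4 states.

4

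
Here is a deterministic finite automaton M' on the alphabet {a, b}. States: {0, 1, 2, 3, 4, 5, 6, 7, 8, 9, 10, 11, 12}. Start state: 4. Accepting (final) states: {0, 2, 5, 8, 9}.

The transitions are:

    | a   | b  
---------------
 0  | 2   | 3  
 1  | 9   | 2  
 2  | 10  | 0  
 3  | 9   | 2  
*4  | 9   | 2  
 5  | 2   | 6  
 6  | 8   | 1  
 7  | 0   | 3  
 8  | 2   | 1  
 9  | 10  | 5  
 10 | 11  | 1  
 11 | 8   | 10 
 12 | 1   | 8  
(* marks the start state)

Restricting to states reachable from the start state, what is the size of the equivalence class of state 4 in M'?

3

Reachable states from the start: {0,1,2,3,4,5,6,8,9,10,11}. Unreachable: {7,12} — drop them.
P0 = {0,2,5,8,9} | {1,3,4,6,10,11}.
Refine {0,2,5,8,9} on symbol a: members go to different blocks, giving {0,5,8} and {2,9}.
Split {1,3,4,6,10,11} by δ(·,a) → {1,3,4} and {6,11} and {10}.
Refine {0,5,8} on symbol b: members go to different blocks, giving {0,8} and {5}.
Split {2,9} by δ(·,b) → {2} and {9}.
Split {6,11} by δ(·,b) → {6} and {11}.
The partition is now stable with 8 blocks: {0,8} | {1,3,4} | {2} | {6} | {10} | {5} | {9} | {11}.
The equivalence class containing 4 is {1,3,4}, of size 3.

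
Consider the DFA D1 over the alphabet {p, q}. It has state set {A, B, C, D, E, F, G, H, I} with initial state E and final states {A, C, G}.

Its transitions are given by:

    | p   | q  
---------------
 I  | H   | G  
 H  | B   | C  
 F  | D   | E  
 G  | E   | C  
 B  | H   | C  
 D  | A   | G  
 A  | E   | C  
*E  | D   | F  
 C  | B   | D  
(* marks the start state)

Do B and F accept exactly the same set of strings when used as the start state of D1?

No

Reachable states from the start: {A,B,C,D,E,F,G,H}. Unreachable: {I} — drop them.
Initial partition by acceptance: {A,C,G} | {B,D,E,F,H}.
On input q, block {A,C,G} splits into {A,G} and {C}.
Split {B,D,E,F,H} by δ(·,p) → {B,E,F,H} and {D}.
Refine {B,E,F,H} on symbol p: members go to different blocks, giving {B,H} and {E,F}.
The partition is now stable with 5 blocks: {A,G} | {B,H} | {C} | {D} | {E,F}.
B and F end up in different blocks, so they are distinguishable. For instance, the string 'q' is accepted from only B.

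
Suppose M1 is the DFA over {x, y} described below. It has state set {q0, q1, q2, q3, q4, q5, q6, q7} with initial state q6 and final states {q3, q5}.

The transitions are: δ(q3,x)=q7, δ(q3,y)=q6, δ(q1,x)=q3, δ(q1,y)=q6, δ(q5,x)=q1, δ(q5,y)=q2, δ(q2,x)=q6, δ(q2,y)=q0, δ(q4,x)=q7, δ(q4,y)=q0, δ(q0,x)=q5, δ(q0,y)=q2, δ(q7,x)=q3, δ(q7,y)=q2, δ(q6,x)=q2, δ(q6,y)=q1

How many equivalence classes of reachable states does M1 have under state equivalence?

States {q4} cannot be reached from the start state, so discard them.
Initial partition by acceptance: {q3,q5} | {q0,q1,q2,q6,q7}.
Refine {q0,q1,q2,q6,q7} on symbol x: members go to different blocks, giving {q0,q1,q7} and {q2,q6}.
The partition is now stable with 3 blocks: {q3,q5} | {q0,q1,q7} | {q2,q6}.

3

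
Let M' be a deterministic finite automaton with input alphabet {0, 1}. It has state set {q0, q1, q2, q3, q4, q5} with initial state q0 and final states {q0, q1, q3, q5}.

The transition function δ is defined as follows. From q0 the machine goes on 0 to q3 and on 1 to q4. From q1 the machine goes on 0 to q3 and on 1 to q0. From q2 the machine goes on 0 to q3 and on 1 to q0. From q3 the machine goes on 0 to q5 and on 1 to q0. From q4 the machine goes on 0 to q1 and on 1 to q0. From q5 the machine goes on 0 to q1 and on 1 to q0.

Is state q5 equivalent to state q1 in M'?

First remove the unreachable states {q2}; 5 states remain.
P0 = {q0,q1,q3,q5} | {q4}.
On input 1, block {q0,q1,q3,q5} splits into {q1,q3,q5} and {q0}.
The partition is now stable with 3 blocks: {q1,q3,q5} | {q4} | {q0}.
q5 and q1 lie in the same block of the stable partition, so they are equivalent — no string distinguishes them.

Yes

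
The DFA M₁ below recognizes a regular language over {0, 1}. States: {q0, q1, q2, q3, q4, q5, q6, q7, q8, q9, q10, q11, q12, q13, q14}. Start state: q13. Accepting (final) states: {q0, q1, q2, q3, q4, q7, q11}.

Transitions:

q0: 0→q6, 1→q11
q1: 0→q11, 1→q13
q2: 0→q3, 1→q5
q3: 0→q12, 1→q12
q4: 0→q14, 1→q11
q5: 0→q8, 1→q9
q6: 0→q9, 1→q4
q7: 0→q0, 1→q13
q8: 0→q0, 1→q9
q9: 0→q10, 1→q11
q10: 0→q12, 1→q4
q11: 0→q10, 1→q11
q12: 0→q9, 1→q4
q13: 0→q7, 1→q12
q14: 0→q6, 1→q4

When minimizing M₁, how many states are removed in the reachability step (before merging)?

5

BFS from q13 reaches {q0, q4, q6, q7, q9, q10, q11, q12, q13, q14}; the 5 state(s) q1, q2, q3, q5, q8 are never visited.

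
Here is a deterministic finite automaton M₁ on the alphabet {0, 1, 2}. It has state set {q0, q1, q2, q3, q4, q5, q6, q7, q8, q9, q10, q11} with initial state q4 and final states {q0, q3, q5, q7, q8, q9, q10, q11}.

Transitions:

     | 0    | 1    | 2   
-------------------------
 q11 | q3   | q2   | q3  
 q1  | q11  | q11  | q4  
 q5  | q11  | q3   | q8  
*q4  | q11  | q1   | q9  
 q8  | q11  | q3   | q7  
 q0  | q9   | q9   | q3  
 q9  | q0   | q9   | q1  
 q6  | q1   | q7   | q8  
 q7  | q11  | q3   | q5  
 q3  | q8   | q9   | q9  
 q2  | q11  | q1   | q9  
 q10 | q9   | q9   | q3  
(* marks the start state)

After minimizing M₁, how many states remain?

7

Reachable states from the start: {q0,q1,q2,q3,q4,q5,q7,q8,q9,q11}. Unreachable: {q6,q10} — drop them.
Initial partition by acceptance: {q0,q3,q5,q7,q8,q9,q11} | {q1,q2,q4}.
Refine {q0,q3,q5,q7,q8,q9,q11} on symbol 1: members go to different blocks, giving {q0,q3,q5,q7,q8,q9} and {q11}.
On input 0, block {q0,q3,q5,q7,q8,q9} splits into {q0,q3,q9} and {q5,q7,q8}.
Refine {q0,q3,q9} on symbol 0: members go to different blocks, giving {q0,q9} and {q3}.
Refine {q0,q9} on symbol 2: members go to different blocks, giving {q0} and {q9}.
Split {q1,q2,q4} by δ(·,1) → {q2,q4} and {q1}.
The partition is now stable with 7 blocks: {q0} | {q2,q4} | {q11} | {q5,q7,q8} | {q3} | {q9} | {q1}.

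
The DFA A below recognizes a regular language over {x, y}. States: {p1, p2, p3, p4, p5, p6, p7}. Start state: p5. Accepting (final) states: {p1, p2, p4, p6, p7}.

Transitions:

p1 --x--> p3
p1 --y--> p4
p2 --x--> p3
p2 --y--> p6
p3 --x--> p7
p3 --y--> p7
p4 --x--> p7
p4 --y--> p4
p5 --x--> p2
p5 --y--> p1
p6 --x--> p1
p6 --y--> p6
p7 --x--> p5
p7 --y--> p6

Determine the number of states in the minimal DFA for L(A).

3

Every state is reachable, so we keep all 7.
Initial partition by acceptance: {p1,p2,p4,p6,p7} | {p3,p5}.
On input x, block {p1,p2,p4,p6,p7} splits into {p1,p2,p7} and {p4,p6}.
No further refinement is possible. Final partition (3 blocks): {p1,p2,p7} | {p3,p5} | {p4,p6}.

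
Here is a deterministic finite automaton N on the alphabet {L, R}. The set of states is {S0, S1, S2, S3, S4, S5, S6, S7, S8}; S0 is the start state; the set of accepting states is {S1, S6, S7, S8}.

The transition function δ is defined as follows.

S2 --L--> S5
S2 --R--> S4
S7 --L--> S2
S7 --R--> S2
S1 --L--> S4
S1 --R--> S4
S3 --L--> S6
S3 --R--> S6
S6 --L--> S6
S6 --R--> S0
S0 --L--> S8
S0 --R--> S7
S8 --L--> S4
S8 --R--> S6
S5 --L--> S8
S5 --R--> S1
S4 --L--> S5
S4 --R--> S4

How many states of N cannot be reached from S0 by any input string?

1

BFS from S0 reaches {S0, S1, S2, S4, S5, S6, S7, S8}; the 1 state(s) S3 are never visited.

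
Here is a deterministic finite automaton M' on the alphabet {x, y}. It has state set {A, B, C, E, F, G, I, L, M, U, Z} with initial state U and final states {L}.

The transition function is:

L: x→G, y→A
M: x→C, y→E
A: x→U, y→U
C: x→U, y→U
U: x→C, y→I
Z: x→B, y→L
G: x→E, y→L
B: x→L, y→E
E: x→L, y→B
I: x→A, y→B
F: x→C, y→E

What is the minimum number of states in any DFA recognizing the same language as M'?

6

States {F,M,Z} cannot be reached from the start state, so discard them.
P0 = {L} | {A,B,C,E,G,I,U}.
On input x, block {A,B,C,E,G,I,U} splits into {A,C,G,I,U} and {B,E}.
Split {A,C,G,I,U} by δ(·,x) → {A,C,I,U} and {G}.
On input y, block {A,C,I,U} splits into {A,C,U} and {I}.
Split {A,C,U} by δ(·,y) → {A,C} and {U}.
No further refinement is possible. Final partition (6 blocks): {L} | {A,C} | {B,E} | {G} | {I} | {U}.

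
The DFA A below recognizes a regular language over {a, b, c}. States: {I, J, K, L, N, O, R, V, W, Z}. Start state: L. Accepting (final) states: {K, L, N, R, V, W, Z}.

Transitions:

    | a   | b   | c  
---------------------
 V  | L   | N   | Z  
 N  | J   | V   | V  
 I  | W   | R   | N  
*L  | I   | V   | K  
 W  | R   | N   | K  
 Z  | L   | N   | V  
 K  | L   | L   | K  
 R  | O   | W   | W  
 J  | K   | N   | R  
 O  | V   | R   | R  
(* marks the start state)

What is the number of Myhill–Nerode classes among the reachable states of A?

All states are reachable from the start state.
Initial partition by acceptance: {K,L,N,R,V,W,Z} | {I,J,O}.
Split {K,L,N,R,V,W,Z} by δ(·,a) → {K,V,W,Z} and {L,N,R}.
Stable partition: {K,V,W,Z} | {I,J,O} | {L,N,R} — 3 equivalence classes.

3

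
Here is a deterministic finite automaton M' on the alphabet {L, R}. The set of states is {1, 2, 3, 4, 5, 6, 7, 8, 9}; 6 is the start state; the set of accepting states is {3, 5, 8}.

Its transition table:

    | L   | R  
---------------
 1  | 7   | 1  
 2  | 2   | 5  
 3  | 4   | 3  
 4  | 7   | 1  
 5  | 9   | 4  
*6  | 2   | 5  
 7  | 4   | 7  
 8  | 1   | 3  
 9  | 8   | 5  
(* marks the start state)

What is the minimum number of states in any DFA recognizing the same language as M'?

5

All states are reachable from the start state.
P0 = {3,5,8} | {1,2,4,6,7,9}.
Split {3,5,8} by δ(·,R) → {3,8} and {5}.
Split {1,2,4,6,7,9} by δ(·,L) → {1,2,4,6,7} and {9}.
Refine {1,2,4,6,7} on symbol R: members go to different blocks, giving {1,4,7} and {2,6}.
Stable partition: {3,8} | {1,4,7} | {5} | {9} | {2,6} — 5 equivalence classes.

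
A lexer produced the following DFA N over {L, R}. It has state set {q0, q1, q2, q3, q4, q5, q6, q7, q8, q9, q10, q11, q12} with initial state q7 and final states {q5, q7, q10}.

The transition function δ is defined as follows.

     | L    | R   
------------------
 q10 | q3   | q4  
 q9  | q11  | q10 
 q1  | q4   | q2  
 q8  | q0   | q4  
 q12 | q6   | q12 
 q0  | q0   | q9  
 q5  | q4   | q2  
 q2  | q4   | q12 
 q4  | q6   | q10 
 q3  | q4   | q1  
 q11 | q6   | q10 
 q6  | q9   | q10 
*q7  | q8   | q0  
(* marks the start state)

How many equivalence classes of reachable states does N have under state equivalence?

Reachable states from the start: {q0,q1,q2,q3,q4,q6,q7,q8,q9,q10,q11,q12}. Unreachable: {q5} — drop them.
P0 = {q7,q10} | {q0,q1,q2,q3,q4,q6,q8,q9,q11,q12}.
On input R, block {q0,q1,q2,q3,q4,q6,q8,q9,q11,q12} splits into {q0,q1,q2,q3,q8,q12} and {q4,q6,q9,q11}.
On input R, block {q7,q10} splits into {q7} and {q10}.
On input L, block {q0,q1,q2,q3,q8,q12} splits into {q1,q2,q3,q12} and {q0,q8}.
Stable partition: {q7} | {q1,q2,q3,q12} | {q4,q6,q9,q11} | {q10} | {q0,q8} — 5 equivalence classes.

5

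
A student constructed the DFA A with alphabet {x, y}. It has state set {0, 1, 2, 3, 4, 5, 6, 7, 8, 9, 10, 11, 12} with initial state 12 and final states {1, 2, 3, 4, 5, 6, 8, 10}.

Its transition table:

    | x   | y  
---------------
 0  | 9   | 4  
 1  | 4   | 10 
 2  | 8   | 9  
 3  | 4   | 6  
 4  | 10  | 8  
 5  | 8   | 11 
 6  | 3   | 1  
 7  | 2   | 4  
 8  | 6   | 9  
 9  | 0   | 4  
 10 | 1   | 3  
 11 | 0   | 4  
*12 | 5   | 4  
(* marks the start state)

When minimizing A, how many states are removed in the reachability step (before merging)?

2

No path from 12 leads to 2, 7; the other 11 states are all reachable.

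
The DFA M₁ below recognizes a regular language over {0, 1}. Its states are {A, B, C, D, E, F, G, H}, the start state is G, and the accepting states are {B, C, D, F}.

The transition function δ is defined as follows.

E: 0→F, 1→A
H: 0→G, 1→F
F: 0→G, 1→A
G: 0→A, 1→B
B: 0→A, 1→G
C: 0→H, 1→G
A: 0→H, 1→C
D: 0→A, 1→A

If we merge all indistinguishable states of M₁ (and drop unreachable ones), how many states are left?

2

States {D,E} cannot be reached from the start state, so discard them.
Start with accepting vs non-accepting: {B,C,F} | {A,G,H}.
The partition is now stable with 2 blocks: {B,C,F} | {A,G,H}.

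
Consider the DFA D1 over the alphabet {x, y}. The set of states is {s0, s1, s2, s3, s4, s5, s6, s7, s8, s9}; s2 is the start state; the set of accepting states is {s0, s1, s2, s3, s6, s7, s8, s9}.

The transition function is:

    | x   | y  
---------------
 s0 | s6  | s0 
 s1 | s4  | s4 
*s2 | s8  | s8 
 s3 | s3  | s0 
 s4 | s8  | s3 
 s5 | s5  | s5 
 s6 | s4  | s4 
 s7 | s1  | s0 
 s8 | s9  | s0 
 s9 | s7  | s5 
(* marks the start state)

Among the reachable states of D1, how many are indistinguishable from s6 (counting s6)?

P0 = {s0,s1,s2,s3,s6,s7,s8,s9} | {s4,s5}.
Refine {s0,s1,s2,s3,s6,s7,s8,s9} on symbol x: members go to different blocks, giving {s0,s2,s3,s7,s8,s9} and {s1,s6}.
On input x, block {s0,s2,s3,s7,s8,s9} splits into {s2,s3,s8,s9} and {s0,s7}.
Refine {s2,s3,s8,s9} on symbol x: members go to different blocks, giving {s2,s3,s8} and {s9}.
Split {s2,s3,s8} by δ(·,x) → {s2,s3} and {s8}.
Refine {s2,s3} on symbol x: members go to different blocks, giving {s2} and {s3}.
On input x, block {s4,s5} splits into {s4} and {s5}.
The partition is now stable with 8 blocks: {s2} | {s4} | {s1,s6} | {s0,s7} | {s9} | {s8} | {s3} | {s5}.
The equivalence class containing s6 is {s1,s6}, of size 2.

2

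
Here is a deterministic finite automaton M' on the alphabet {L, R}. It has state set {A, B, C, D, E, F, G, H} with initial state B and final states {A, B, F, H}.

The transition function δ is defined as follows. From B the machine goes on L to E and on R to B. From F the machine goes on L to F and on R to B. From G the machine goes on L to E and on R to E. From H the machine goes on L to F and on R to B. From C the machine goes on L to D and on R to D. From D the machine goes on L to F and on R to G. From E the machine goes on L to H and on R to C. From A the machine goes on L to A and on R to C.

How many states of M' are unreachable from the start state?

BFS from B reaches {B, C, D, E, F, G, H}; the 1 state(s) A are never visited.

1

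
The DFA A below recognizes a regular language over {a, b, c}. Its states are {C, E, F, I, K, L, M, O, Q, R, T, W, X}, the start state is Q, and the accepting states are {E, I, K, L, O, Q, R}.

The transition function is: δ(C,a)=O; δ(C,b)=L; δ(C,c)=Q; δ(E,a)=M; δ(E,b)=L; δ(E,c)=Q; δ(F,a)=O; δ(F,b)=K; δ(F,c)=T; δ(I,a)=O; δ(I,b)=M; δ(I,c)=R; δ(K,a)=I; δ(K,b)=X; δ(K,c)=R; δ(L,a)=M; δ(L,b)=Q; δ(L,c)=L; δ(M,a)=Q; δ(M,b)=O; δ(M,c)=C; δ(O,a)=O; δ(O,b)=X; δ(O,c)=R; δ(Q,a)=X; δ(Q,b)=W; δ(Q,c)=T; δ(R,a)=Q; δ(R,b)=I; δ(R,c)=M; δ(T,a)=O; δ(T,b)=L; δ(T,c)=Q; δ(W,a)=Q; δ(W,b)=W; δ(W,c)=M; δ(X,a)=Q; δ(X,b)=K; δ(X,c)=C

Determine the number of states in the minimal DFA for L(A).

Reachable states from the start: {C,I,K,L,M,O,Q,R,T,W,X}. Unreachable: {E,F} — drop them.
Start with accepting vs non-accepting: {I,K,L,O,Q,R} | {C,M,T,W,X}.
Refine {I,K,L,O,Q,R} on symbol a: members go to different blocks, giving {I,K,O,R} and {L,Q}.
On input a, block {I,K,O,R} splits into {I,K,O} and {R}.
Refine {C,M,T,W,X} on symbol a: members go to different blocks, giving {M,W,X} and {C,T}.
Split {M,W,X} by δ(·,b) → {M,X} and {W}.
Refine {L,Q} on symbol b: members go to different blocks, giving {L} and {Q}.
No further refinement is possible. Final partition (7 blocks): {I,K,O} | {M,X} | {L} | {R} | {C,T} | {W} | {Q}.

7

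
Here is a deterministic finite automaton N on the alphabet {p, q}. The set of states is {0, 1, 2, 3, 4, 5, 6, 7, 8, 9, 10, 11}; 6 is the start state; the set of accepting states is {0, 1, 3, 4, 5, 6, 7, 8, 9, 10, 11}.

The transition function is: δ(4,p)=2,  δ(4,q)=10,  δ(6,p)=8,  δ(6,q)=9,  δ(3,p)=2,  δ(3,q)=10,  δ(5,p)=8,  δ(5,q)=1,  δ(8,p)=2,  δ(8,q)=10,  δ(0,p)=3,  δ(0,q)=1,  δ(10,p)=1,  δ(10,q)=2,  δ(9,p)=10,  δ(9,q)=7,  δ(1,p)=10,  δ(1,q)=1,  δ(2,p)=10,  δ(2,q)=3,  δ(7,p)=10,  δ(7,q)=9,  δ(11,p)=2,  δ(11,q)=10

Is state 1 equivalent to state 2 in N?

Reachable states from the start: {1,2,3,6,7,8,9,10}. Unreachable: {0,4,5,11} — drop them.
Initial partition by acceptance: {1,3,6,7,8,9,10} | {2}.
Split {1,3,6,7,8,9,10} by δ(·,p) → {1,6,7,9,10} and {3,8}.
On input p, block {1,6,7,9,10} splits into {1,7,9,10} and {6}.
On input q, block {1,7,9,10} splits into {1,7,9} and {10}.
No further refinement is possible. Final partition (5 blocks): {1,7,9} | {2} | {3,8} | {6} | {10}.
1 and 2 end up in different blocks, so they are distinguishable. For instance, the string 'ε' is accepted from only 1.

No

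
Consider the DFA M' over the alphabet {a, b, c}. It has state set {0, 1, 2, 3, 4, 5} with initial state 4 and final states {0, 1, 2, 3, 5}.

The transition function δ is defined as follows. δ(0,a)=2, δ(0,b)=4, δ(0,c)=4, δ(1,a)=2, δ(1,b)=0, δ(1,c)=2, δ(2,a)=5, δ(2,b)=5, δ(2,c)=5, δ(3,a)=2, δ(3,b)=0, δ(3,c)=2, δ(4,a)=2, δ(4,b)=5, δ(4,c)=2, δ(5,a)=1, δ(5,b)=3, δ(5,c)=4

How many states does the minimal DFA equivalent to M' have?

5

Every state is reachable, so we keep all 6.
P0 = {0,1,2,3,5} | {4}.
On input b, block {0,1,2,3,5} splits into {1,2,3,5} and {0}.
On input b, block {1,2,3,5} splits into {1,3} and {2,5}.
Refine {2,5} on symbol a: members go to different blocks, giving {2} and {5}.
The partition is now stable with 5 blocks: {1,3} | {4} | {0} | {2} | {5}.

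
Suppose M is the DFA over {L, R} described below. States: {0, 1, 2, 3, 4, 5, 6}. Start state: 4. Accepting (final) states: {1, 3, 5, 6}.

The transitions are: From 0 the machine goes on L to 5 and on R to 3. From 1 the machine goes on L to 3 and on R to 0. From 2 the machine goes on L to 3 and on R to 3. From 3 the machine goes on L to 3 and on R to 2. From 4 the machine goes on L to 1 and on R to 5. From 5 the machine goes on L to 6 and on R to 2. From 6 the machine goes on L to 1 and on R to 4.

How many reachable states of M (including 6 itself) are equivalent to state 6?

4

Every state is reachable, so we keep all 7.
P0 = {1,3,5,6} | {0,2,4}.
Stable partition: {1,3,5,6} | {0,2,4} — 2 equivalence classes.
State 6 belongs to the block {1,3,5,6}, which has 4 states.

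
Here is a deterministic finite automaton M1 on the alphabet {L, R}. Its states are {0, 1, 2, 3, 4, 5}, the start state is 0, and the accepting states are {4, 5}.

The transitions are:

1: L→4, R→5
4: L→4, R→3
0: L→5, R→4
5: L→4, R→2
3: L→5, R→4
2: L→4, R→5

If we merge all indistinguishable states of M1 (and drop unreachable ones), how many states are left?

2

First remove the unreachable states {1}; 5 states remain.
P0 = {4,5} | {0,2,3}.
No further refinement is possible. Final partition (2 blocks): {4,5} | {0,2,3}.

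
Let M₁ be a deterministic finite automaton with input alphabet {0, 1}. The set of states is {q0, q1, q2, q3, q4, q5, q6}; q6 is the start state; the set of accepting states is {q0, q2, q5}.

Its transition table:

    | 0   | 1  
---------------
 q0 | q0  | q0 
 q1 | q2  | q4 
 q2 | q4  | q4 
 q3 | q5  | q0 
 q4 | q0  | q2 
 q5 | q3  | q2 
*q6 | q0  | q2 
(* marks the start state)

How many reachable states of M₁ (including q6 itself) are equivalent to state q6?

2

Reachable states from the start: {q0,q2,q4,q6}. Unreachable: {q1,q3,q5} — drop them.
P0 = {q0,q2} | {q4,q6}.
Refine {q0,q2} on symbol 0: members go to different blocks, giving {q0} and {q2}.
Stable partition: {q0} | {q4,q6} | {q2} — 3 equivalence classes.
The equivalence class containing q6 is {q4,q6}, of size 2.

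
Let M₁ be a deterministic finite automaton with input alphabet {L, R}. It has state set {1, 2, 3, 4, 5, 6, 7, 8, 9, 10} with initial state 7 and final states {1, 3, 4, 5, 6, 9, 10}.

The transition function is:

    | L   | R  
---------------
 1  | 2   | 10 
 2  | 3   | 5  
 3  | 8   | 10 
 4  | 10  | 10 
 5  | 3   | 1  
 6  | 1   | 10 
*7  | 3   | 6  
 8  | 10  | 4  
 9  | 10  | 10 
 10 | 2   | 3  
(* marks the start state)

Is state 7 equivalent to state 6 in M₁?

States {9} cannot be reached from the start state, so discard them.
Start with accepting vs non-accepting: {1,3,4,5,6,10} | {2,7,8}.
Split {1,3,4,5,6,10} by δ(·,L) → {1,3,10} and {4,5,6}.
The partition is now stable with 3 blocks: {1,3,10} | {2,7,8} | {4,5,6}.
7 and 6 end up in different blocks, so they are distinguishable. For instance, the string 'ε' is accepted from only 6.

No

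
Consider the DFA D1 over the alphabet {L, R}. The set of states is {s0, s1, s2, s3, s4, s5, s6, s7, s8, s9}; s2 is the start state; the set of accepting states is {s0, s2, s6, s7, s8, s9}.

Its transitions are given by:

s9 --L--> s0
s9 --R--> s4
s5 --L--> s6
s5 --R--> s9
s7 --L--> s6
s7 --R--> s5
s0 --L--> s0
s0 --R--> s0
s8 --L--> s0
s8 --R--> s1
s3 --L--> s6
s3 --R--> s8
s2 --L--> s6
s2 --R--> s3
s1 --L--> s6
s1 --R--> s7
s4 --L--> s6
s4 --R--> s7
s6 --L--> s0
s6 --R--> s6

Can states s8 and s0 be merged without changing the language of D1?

All states are reachable from the start state.
Start with accepting vs non-accepting: {s0,s2,s6,s7,s8,s9} | {s1,s3,s4,s5}.
Refine {s0,s2,s6,s7,s8,s9} on symbol R: members go to different blocks, giving {s2,s7,s8,s9} and {s0,s6}.
No further refinement is possible. Final partition (3 blocks): {s2,s7,s8,s9} | {s1,s3,s4,s5} | {s0,s6}.
s8 and s0 end up in different blocks, so they are distinguishable. For instance, the string 'R' is accepted from only s0.

No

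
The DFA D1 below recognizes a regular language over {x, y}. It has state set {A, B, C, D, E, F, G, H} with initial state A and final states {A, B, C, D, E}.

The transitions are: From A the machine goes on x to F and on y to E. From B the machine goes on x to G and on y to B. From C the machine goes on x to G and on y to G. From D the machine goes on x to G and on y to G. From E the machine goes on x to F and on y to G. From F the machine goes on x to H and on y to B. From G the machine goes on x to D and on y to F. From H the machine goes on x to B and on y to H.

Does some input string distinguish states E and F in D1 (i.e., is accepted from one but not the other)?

Yes

Reachable states from the start: {A,B,D,E,F,G,H}. Unreachable: {C} — drop them.
P0 = {A,B,D,E} | {F,G,H}.
On input y, block {A,B,D,E} splits into {A,B} and {D,E}.
Split {A,B} by δ(·,y) → {A} and {B}.
On input x, block {F,G,H} splits into {F} and {G} and {H}.
Split {D,E} by δ(·,x) → {D} and {E}.
Stable partition: {A} | {F} | {D} | {B} | {G} | {H} | {E} — 7 equivalence classes.
E and F end up in different blocks, so they are distinguishable. For instance, the string 'ε' is accepted from only E.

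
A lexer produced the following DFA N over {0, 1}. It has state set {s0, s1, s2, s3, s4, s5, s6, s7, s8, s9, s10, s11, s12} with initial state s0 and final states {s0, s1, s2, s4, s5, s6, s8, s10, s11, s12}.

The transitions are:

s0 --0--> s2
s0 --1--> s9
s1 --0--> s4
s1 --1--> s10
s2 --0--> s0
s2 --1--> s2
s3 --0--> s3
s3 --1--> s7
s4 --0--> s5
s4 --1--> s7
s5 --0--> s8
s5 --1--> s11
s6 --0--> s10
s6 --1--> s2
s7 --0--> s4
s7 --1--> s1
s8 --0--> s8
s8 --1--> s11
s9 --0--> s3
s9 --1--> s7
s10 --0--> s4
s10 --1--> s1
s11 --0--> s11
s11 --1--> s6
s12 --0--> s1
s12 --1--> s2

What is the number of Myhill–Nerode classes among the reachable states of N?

9

First remove the unreachable states {s12}; 12 states remain.
Start with accepting vs non-accepting: {s0,s1,s2,s4,s5,s6,s8,s10,s11} | {s3,s7,s9}.
Split {s0,s1,s2,s4,s5,s6,s8,s10,s11} by δ(·,1) → {s1,s2,s5,s6,s8,s10,s11} and {s0,s4}.
Split {s1,s2,s5,s6,s8,s10,s11} by δ(·,0) → {s5,s6,s8,s11} and {s1,s2,s10}.
On input 0, block {s5,s6,s8,s11} splits into {s5,s8,s11} and {s6}.
On input 1, block {s5,s8,s11} splits into {s5,s8} and {s11}.
Split {s3,s7,s9} by δ(·,0) → {s3,s9} and {s7}.
Split {s0,s4} by δ(·,0) → {s0} and {s4}.
Refine {s1,s2,s10} on symbol 0: members go to different blocks, giving {s1,s10} and {s2}.
No further refinement is possible. Final partition (9 blocks): {s5,s8} | {s3,s9} | {s0} | {s1,s10} | {s6} | {s11} | {s7} | {s4} | {s2}.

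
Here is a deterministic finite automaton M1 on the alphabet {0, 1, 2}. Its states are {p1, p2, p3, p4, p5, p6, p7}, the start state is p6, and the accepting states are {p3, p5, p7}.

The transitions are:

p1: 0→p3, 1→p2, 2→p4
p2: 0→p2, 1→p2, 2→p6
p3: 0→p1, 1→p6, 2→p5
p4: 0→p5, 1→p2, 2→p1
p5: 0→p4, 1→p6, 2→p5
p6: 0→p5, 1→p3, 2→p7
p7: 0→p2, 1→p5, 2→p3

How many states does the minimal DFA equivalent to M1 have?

All states are reachable from the start state.
Initial partition by acceptance: {p3,p5,p7} | {p1,p2,p4,p6}.
On input 1, block {p3,p5,p7} splits into {p3,p5} and {p7}.
Split {p1,p2,p4,p6} by δ(·,0) → {p1,p4,p6} and {p2}.
Refine {p1,p4,p6} on symbol 1: members go to different blocks, giving {p1,p4} and {p6}.
The partition is now stable with 5 blocks: {p3,p5} | {p1,p4} | {p7} | {p2} | {p6}.

5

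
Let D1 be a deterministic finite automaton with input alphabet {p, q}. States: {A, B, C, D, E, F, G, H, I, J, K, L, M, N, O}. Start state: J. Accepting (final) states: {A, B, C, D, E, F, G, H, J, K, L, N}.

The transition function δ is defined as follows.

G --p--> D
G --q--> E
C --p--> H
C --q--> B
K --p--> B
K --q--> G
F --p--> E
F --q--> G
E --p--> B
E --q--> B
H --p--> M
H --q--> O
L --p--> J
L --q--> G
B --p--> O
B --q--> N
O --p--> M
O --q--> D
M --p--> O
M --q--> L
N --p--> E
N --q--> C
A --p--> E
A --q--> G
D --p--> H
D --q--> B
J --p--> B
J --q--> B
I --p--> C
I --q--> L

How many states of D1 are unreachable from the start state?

4

BFS from J reaches {B, C, D, E, G, H, J, L, M, N, O}; the 4 state(s) A, F, I, K are never visited.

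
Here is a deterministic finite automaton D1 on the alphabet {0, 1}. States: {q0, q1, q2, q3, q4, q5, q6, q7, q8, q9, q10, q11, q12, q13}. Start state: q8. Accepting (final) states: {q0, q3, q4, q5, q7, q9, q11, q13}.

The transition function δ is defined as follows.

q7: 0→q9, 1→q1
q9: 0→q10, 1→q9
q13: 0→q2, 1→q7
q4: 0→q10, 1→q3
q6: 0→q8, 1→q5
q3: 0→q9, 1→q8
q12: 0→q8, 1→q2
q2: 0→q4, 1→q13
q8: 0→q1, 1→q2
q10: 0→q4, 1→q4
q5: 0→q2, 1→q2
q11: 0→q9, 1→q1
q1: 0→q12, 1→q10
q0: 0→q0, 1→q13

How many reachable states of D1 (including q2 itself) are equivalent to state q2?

2

Reachable states from the start: {q1,q2,q3,q4,q7,q8,q9,q10,q12,q13}. Unreachable: {q0,q5,q6,q11} — drop them.
P0 = {q3,q4,q7,q9,q13} | {q1,q2,q8,q10,q12}.
Refine {q3,q4,q7,q9,q13} on symbol 0: members go to different blocks, giving {q4,q9,q13} and {q3,q7}.
Split {q4,q9,q13} by δ(·,1) → {q4,q13} and {q9}.
Split {q1,q2,q8,q10,q12} by δ(·,0) → {q1,q8,q12} and {q2,q10}.
Stable partition: {q4,q13} | {q1,q8,q12} | {q3,q7} | {q9} | {q2,q10} — 5 equivalence classes.
State q2 belongs to the block {q2,q10}, which has 2 states.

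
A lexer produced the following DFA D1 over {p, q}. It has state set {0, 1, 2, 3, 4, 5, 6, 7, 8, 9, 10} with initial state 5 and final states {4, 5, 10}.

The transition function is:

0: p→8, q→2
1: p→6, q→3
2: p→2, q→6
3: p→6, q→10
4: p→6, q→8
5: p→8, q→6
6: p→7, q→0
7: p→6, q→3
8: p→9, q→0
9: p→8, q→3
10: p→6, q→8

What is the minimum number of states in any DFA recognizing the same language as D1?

6

Reachable states from the start: {0,2,3,5,6,7,8,9,10}. Unreachable: {1,4} — drop them.
P0 = {5,10} | {0,2,3,6,7,8,9}.
Refine {0,2,3,6,7,8,9} on symbol q: members go to different blocks, giving {0,2,6,7,8,9} and {3}.
On input q, block {0,2,6,7,8,9} splits into {0,2,6,8} and {7,9}.
Split {0,2,6,8} by δ(·,p) → {0,2} and {6,8}.
Split {0,2} by δ(·,p) → {0} and {2}.
Stable partition: {5,10} | {0} | {3} | {7,9} | {6,8} | {2} — 6 equivalence classes.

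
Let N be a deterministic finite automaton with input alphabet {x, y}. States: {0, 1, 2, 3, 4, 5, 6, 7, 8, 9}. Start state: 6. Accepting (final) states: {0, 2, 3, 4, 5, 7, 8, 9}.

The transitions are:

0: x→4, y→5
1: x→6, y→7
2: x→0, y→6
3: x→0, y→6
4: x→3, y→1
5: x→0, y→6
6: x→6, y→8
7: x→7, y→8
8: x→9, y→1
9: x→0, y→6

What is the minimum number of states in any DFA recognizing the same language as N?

6

States {2} cannot be reached from the start state, so discard them.
Initial partition by acceptance: {0,3,4,5,7,8,9} | {1,6}.
On input y, block {0,3,4,5,7,8,9} splits into {3,4,5,8,9} and {0,7}.
Refine {3,4,5,8,9} on symbol x: members go to different blocks, giving {3,5,9} and {4,8}.
Split {1,6} by δ(·,y) → {1} and {6}.
Split {0,7} by δ(·,x) → {0} and {7}.
No further refinement is possible. Final partition (6 blocks): {3,5,9} | {1} | {0} | {4,8} | {6} | {7}.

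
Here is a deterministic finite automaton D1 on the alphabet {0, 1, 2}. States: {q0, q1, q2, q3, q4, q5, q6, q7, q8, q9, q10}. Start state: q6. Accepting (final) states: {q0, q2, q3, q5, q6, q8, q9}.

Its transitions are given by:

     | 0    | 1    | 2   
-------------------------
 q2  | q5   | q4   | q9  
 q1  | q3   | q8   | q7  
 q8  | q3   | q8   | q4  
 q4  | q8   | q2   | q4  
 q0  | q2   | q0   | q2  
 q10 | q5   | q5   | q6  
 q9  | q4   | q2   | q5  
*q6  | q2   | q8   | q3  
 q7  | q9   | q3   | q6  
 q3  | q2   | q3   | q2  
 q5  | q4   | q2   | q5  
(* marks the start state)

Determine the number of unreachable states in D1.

4

BFS from q6 reaches {q2, q3, q4, q5, q6, q8, q9}; the 4 state(s) q0, q1, q7, q10 are never visited.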